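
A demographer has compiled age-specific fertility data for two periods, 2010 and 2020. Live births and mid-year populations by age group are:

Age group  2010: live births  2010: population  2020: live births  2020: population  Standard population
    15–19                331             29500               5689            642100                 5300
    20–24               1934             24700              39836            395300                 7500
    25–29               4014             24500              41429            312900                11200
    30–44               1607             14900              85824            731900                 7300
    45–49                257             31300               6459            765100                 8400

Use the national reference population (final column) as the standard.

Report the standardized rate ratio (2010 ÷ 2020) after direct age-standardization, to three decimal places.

Age-specific rates per 1000 for 2010: 11.220, 78.300, 163.837, 107.852, 8.211.
For 2020: 8.860, 100.774, 132.403, 117.262, 8.442.
Standard total = 39700; weights = 0.1335, 0.1889, 0.2821, 0.1839, 0.2116.
2010: 0.1335×11.220 + 0.1889×78.300 + 0.2821×163.837 + 0.1839×107.852 + 0.2116×8.211 = 84.0801 per 1000.
2020: 0.1335×8.860 + 0.1889×100.774 + 0.2821×132.403 + 0.1839×117.262 + 0.2116×8.442 = 80.9221 per 1000.
Ratio = 84.0801 ÷ 80.9221 = 1.03903.

1.039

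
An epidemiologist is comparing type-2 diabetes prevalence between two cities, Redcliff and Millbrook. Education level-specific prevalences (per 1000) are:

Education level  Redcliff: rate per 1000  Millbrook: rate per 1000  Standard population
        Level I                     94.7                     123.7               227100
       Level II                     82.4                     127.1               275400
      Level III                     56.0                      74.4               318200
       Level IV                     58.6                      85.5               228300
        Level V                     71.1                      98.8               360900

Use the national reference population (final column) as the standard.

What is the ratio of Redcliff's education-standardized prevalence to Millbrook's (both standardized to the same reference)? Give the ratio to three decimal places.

0.712

Standard total = 1409900; weights = 0.1611, 0.1953, 0.2257, 0.1619, 0.2560.
Redcliff: 0.1611×94.7 + 0.1953×82.4 + 0.2257×56.0 + 0.1619×58.6 + 0.2560×71.1 = 71.6766 per 1000.
Millbrook: 0.1611×123.7 + 0.1953×127.1 + 0.2257×74.4 + 0.1619×85.5 + 0.2560×98.8 = 100.6782 per 1000.
Ratio = 71.6766 ÷ 100.6782 = 0.71194.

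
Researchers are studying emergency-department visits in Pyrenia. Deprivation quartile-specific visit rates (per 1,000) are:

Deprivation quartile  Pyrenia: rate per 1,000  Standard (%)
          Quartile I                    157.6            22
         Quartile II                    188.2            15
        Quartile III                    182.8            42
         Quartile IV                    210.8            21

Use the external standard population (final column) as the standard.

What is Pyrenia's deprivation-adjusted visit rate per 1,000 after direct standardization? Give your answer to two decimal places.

183.95

Standard weights: 0.22, 0.15, 0.42, 0.21.
Standardized rate: 0.2200×157.6 + 0.1500×188.2 + 0.4200×182.8 + 0.2100×210.8 = 183.9460 per 1,000.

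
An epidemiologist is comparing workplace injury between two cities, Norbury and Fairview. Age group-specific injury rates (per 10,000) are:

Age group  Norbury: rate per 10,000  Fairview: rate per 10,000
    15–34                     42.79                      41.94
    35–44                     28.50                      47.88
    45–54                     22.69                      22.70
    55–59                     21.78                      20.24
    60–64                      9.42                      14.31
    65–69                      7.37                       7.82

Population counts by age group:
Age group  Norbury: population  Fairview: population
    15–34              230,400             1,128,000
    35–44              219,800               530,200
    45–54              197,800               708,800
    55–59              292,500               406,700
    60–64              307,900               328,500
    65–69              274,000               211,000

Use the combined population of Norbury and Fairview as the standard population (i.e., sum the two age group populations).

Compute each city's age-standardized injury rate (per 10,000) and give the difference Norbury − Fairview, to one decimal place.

Combined standard total = 4,835,600; weights = 0.2809, 0.1551, 0.1875, 0.1446, 0.1316, 0.1003.
Norbury: 0.2809×42.79 + 0.1551×28.50 + 0.1875×22.69 + 0.1446×21.78 + 0.1316×9.42 + 0.1003×7.37 = 25.8230 per 10,000.
Fairview: 0.2809×41.94 + 0.1551×47.88 + 0.1875×22.70 + 0.1446×20.24 + 0.1316×14.31 + 0.1003×7.82 = 29.0579 per 10,000.
Difference = 25.8230 − 29.0579 = -3.2349.

-3.2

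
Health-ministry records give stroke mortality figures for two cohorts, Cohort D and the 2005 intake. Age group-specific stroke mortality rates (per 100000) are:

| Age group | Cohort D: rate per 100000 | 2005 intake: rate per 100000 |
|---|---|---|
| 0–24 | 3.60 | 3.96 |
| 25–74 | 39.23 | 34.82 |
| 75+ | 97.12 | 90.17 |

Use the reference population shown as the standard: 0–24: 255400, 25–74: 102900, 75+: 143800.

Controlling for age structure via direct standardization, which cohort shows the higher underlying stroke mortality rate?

Cohort D

Standard total = 502100; weights = 0.5087, 0.2049, 0.2864.
Cohort D: 0.5087×3.60 + 0.2049×39.23 + 0.2864×97.12 = 37.6858 per 100000.
The 2005 intake: 0.5087×3.96 + 0.2049×34.82 + 0.2864×90.17 = 34.9747 per 100000.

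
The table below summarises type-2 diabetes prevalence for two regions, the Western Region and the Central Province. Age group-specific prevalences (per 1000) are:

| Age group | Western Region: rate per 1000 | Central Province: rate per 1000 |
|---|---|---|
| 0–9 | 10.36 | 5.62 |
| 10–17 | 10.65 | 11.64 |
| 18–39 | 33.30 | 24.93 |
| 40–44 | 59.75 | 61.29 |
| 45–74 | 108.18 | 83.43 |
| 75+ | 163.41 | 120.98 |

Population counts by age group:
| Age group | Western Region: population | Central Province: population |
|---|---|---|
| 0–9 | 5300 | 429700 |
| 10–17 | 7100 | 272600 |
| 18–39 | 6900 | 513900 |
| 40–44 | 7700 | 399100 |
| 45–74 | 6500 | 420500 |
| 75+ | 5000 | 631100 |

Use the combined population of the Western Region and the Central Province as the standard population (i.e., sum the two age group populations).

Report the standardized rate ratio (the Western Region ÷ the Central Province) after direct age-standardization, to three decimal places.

Combined standard total = 2705400; weights = 0.1608, 0.1034, 0.1925, 0.1504, 0.1578, 0.2351.
The Western Region: 0.1608×10.36 + 0.1034×10.65 + 0.1925×33.30 + 0.1504×59.75 + 0.1578×108.18 + 0.2351×163.41 = 73.6572 per 1000.
The Central Province: 0.1608×5.62 + 0.1034×11.64 + 0.1925×24.93 + 0.1504×61.29 + 0.1578×83.43 + 0.2351×120.98 = 57.7352 per 1000.
Ratio = 73.6572 ÷ 57.7352 = 1.27578.

1.276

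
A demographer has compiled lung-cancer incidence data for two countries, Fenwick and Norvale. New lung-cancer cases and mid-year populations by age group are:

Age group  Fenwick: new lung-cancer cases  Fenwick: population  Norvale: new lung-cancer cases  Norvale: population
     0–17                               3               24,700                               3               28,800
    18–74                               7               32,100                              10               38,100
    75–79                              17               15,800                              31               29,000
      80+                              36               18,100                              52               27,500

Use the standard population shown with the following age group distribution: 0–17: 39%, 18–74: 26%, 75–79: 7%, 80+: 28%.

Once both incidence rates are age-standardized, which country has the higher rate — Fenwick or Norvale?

Age-specific rates per 100,000 for Fenwick: 12.15, 21.81, 107.59, 198.90.
For Norvale: 10.42, 26.25, 106.90, 189.09.
Standard weights: 0.39, 0.26, 0.07, 0.28.
Fenwick: 0.3900×12.15 + 0.2600×21.81 + 0.0700×107.59 + 0.2800×198.90 = 73.6289 per 100,000.
Norvale: 0.3900×10.42 + 0.2600×26.25 + 0.0700×106.90 + 0.2800×189.09 = 71.3149 per 100,000.
The crude rates (69.46 vs 77.80) would put Norvale higher, but that reflects its age composition; once standardized to a common age structure, Fenwick has the higher underlying rate.

Fenwick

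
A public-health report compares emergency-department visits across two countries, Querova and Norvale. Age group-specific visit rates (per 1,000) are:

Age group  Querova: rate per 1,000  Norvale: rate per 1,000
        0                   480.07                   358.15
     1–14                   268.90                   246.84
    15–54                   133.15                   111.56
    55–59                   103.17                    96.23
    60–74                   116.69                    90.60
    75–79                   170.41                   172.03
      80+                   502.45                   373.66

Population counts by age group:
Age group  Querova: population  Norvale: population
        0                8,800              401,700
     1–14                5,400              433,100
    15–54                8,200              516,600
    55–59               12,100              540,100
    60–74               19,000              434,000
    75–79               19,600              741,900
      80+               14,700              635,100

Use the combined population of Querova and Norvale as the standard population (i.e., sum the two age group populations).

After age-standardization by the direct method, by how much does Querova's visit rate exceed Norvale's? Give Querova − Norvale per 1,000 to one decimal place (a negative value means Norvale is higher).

Combined standard total = 3,790,300; weights = 0.1083, 0.1157, 0.1385, 0.1457, 0.1195, 0.2009, 0.1714.
Querova: 0.1083×480.07 + 0.1157×268.90 + 0.1385×133.15 + 0.1457×103.17 + 0.1195×116.69 + 0.2009×170.41 + 0.1714×502.45 = 250.8901 per 1,000.
Norvale: 0.1083×358.15 + 0.1157×246.84 + 0.1385×111.56 + 0.1457×96.23 + 0.1195×90.60 + 0.2009×172.03 + 0.1714×373.66 = 206.2612 per 1,000.
Difference = 250.8901 − 206.2612 = 44.6289.

44.6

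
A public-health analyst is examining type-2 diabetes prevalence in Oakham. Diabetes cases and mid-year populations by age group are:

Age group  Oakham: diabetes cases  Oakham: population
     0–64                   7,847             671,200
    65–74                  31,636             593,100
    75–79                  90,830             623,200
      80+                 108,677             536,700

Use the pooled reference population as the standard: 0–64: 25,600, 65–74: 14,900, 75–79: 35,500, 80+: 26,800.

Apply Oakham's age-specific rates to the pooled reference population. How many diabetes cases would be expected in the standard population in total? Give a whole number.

Age-specific rates per 1,000 for Oakham: 11.691, 53.340, 145.748, 202.491.
Expected diabetes cases = Σ (standard pop × age-specific rate ÷ 1,000)
= 25,600×11.691/1,000 + 14,900×53.340/1,000 + 35,500×145.748/1,000 + 26,800×202.491/1,000
= 299.29 + 794.77 + 5174.05 + 5426.76 = 11694.86.

11695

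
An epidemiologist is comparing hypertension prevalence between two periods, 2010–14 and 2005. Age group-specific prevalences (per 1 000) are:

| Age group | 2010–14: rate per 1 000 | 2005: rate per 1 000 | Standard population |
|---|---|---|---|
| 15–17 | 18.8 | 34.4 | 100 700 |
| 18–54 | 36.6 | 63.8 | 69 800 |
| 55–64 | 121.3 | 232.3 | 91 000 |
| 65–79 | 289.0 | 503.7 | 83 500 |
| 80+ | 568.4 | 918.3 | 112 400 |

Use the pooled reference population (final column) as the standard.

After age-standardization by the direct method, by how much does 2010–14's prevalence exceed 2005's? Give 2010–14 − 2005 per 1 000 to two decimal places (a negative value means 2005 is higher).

Standard total = 457 400; weights = 0.2202, 0.1526, 0.1990, 0.1826, 0.2457.
2010–14: 0.2202×18.8 + 0.1526×36.6 + 0.1990×121.3 + 0.1826×289.0 + 0.2457×568.4 = 226.2916 per 1 000.
2005: 0.2202×34.4 + 0.1526×63.8 + 0.1990×232.3 + 0.1826×503.7 + 0.2457×918.3 = 381.1379 per 1 000.
Difference = 226.2916 − 381.1379 = -154.8463.

-154.85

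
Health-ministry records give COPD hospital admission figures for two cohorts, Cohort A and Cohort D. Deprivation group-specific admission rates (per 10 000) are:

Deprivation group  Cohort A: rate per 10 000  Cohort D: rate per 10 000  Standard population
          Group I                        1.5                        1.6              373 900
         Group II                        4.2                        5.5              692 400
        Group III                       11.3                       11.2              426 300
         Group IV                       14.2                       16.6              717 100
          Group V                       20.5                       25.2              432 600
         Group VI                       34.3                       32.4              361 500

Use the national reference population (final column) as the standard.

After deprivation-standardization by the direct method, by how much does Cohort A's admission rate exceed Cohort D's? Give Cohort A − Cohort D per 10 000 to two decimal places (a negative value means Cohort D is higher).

Standard total = 3 003 800; weights = 0.1245, 0.2305, 0.1419, 0.2387, 0.1440, 0.1203.
Cohort A: 0.1245×1.5 + 0.2305×4.2 + 0.1419×11.3 + 0.2387×14.2 + 0.1440×20.5 + 0.1203×34.3 = 13.2288 per 10 000.
Cohort D: 0.1245×1.6 + 0.2305×5.5 + 0.1419×11.2 + 0.2387×16.6 + 0.1440×25.2 + 0.1203×32.4 = 14.5479 per 10 000.
Difference = 13.2288 − 14.5479 = -1.3191.

-1.32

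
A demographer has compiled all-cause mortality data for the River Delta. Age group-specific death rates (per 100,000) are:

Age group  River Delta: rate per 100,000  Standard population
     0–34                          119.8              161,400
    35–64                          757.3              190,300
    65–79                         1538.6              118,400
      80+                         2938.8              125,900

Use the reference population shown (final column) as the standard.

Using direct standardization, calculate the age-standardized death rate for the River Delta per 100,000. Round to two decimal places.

Standard total = 596,000; weights = 0.2708, 0.3193, 0.1987, 0.2112.
Standardized rate: 0.2708×119.8 + 0.3193×757.3 + 0.1987×1538.6 + 0.2112×2938.8 = 1200.6964 per 100,000.

1200.70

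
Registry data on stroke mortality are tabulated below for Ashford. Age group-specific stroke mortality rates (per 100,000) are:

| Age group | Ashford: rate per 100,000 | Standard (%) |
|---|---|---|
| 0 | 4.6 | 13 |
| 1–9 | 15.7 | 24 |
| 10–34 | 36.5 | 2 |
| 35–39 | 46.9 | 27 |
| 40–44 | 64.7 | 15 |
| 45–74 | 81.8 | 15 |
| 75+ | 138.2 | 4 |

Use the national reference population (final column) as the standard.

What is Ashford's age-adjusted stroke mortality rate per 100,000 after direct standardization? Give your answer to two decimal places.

Standard weights: 0.13, 0.24, 0.02, 0.27, 0.15, 0.15, 0.04.
Standardized rate: 0.1300×4.6 + 0.2400×15.7 + 0.0200×36.5 + 0.2700×46.9 + 0.1500×64.7 + 0.1500×81.8 + 0.0400×138.2 = 45.2620 per 100,000.

45.26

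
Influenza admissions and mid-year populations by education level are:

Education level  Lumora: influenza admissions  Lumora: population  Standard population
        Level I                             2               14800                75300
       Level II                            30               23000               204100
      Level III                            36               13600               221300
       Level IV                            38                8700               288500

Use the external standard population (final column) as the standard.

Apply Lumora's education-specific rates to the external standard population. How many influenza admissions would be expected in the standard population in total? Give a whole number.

Education-specific rates per 100000 for Lumora: 13.51, 130.43, 264.71, 436.78.
Expected influenza admissions = Σ (standard pop × education-specific rate ÷ 100000)
= 75300×13.51/100000 + 204100×130.43/100000 + 221300×264.71/100000 + 288500×436.78/100000
= 10.18 + 266.22 + 585.79 + 1260.11 = 2122.30.

2122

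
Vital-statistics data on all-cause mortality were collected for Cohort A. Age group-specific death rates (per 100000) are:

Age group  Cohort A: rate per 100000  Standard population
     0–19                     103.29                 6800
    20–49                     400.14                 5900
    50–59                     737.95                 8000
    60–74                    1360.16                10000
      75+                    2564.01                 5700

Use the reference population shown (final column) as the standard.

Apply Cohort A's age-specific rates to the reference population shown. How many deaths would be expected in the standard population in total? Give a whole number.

Expected deaths = Σ (standard pop × age-specific rate ÷ 100000)
= 6800×103.29/100000 + 5900×400.14/100000 + 8000×737.95/100000 + 10000×1360.16/100000 + 5700×2564.01/100000
= 7.02 + 23.61 + 59.04 + 136.02 + 146.15 = 371.83.

372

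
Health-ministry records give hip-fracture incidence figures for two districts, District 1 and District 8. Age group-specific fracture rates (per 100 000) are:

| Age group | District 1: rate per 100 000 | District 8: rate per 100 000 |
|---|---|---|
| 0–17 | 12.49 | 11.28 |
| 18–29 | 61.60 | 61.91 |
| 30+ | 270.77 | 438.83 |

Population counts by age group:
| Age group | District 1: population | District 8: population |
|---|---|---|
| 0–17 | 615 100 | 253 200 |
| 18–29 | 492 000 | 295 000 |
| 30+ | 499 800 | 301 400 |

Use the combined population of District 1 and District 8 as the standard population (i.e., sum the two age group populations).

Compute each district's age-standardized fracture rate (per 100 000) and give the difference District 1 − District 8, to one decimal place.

-54.5

Combined standard total = 2 456 500; weights = 0.3535, 0.3204, 0.3262.
District 1: 0.3535×12.49 + 0.3204×61.60 + 0.3262×270.77 = 112.4629 per 100 000.
District 8: 0.3535×11.28 + 0.3204×61.91 + 0.3262×438.83 = 166.9482 per 100 000.
Difference = 112.4629 − 166.9482 = -54.4852.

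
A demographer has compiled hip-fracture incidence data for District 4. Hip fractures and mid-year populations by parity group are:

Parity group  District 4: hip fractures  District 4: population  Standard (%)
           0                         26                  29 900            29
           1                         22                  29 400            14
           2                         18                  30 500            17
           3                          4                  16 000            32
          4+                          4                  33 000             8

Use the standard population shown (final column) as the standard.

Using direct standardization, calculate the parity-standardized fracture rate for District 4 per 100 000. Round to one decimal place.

54.7

Parity-specific rates per 100 000 for District 4: 86.96, 74.83, 59.02, 25.00, 12.12.
Standard weights: 0.29, 0.14, 0.17, 0.32, 0.08.
Standardized rate: 0.2900×86.96 + 0.1400×74.83 + 0.1700×59.02 + 0.3200×25.00 + 0.0800×12.12 = 54.6961 per 100 000.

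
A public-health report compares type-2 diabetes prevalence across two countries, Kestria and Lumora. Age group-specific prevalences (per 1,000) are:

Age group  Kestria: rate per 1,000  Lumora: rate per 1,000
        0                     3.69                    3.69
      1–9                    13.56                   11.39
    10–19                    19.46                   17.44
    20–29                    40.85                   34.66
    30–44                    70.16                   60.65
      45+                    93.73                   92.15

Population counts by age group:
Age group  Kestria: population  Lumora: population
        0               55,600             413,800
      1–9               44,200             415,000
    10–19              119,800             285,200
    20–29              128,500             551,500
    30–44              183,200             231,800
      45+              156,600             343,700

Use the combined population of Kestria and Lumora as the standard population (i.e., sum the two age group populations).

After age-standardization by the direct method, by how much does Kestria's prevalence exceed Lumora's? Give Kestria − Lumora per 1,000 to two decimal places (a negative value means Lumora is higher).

3.67

Combined standard total = 2,928,900; weights = 0.1603, 0.1568, 0.1383, 0.2322, 0.1417, 0.1708.
Kestria: 0.1603×3.69 + 0.1568×13.56 + 0.1383×19.46 + 0.2322×40.85 + 0.1417×70.16 + 0.1708×93.73 = 40.8439 per 1,000.
Lumora: 0.1603×3.69 + 0.1568×11.39 + 0.1383×17.44 + 0.2322×34.66 + 0.1417×60.65 + 0.1708×92.15 = 37.1698 per 1,000.
Difference = 40.8439 − 37.1698 = 3.6740.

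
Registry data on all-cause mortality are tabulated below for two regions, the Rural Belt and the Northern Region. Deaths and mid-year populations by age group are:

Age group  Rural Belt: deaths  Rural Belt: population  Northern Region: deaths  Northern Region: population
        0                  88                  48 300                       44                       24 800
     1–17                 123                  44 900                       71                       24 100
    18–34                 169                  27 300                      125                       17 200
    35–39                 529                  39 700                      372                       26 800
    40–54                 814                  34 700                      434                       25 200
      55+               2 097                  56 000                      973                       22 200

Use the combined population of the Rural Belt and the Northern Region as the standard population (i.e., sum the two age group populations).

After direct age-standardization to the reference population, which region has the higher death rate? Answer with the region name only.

Age-specific rates per 1 000 for the Rural Belt: 1.822, 2.739, 6.190, 13.325, 23.458, 37.446.
For the Northern Region: 1.774, 2.946, 7.267, 13.881, 17.222, 43.829.
Combined standard total = 391 200; weights = 0.1869, 0.1764, 0.1138, 0.1700, 0.1531, 0.1999.
The Rural Belt: 0.1869×1.822 + 0.1764×2.739 + 0.1138×6.190 + 0.1700×13.325 + 0.1531×23.458 + 0.1999×37.446 = 14.8703 per 1 000.
The Northern Region: 0.1869×1.774 + 0.1764×2.946 + 0.1138×7.267 + 0.1700×13.881 + 0.1531×17.222 + 0.1999×43.829 = 15.4357 per 1 000.
The crude rates (15.23 vs 14.39) would put the Rural Belt higher, but that reflects its age composition; once standardized to a common age structure, the Northern Region has the higher underlying rate.

Northern Region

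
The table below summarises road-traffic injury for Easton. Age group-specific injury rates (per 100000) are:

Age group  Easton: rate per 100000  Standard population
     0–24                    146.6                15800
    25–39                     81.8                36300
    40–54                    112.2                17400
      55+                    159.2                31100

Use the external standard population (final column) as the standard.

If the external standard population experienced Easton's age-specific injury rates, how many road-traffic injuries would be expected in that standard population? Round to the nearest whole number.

Expected road-traffic injuries = Σ (standard pop × age-specific rate ÷ 100000)
= 15800×146.6/100000 + 36300×81.8/100000 + 17400×112.2/100000 + 31100×159.2/100000
= 23.16 + 29.69 + 19.52 + 49.51 = 121.89.

122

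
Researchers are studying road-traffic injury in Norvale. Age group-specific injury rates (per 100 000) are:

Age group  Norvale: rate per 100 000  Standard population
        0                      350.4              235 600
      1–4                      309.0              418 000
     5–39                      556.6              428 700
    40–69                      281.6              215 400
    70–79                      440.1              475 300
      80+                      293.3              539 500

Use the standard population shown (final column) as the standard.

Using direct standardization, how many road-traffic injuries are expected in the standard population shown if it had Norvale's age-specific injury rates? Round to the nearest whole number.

Expected road-traffic injuries = Σ (standard pop × age-specific rate ÷ 100 000)
= 235 600×350.4/100 000 + 418 000×309.0/100 000 + 428 700×556.6/100 000 + 215 400×281.6/100 000 + 475 300×440.1/100 000 + 539 500×293.3/100 000
= 825.54 + 1291.62 + 2386.14 + 606.57 + 2091.80 + 1582.35 = 8784.02.

8784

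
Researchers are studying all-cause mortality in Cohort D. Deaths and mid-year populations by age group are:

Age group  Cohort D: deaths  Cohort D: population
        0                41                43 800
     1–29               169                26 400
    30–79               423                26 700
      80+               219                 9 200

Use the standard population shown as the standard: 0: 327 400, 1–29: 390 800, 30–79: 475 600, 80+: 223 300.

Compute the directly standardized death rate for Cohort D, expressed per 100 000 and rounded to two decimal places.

Age-specific rates per 100 000 for Cohort D: 93.61, 640.15, 1584.27, 2380.43.
Standard total = 1 417 100; weights = 0.2310, 0.2758, 0.3356, 0.1576.
Standardized rate: 0.2310×93.61 + 0.2758×640.15 + 0.3356×1584.27 + 0.1576×2380.43 = 1104.9665 per 100 000.

1104.97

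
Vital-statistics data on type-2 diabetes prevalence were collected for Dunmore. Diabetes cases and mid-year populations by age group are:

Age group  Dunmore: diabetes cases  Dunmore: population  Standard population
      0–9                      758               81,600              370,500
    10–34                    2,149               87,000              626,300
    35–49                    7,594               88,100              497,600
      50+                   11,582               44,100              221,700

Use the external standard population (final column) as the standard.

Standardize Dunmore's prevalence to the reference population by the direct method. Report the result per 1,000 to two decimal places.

69.94

Age-specific rates per 1,000 for Dunmore: 9.289, 24.701, 86.198, 262.630.
Standard total = 1,716,100; weights = 0.2159, 0.3650, 0.2900, 0.1292.
Standardized rate: 0.2159×9.289 + 0.3650×24.701 + 0.2900×86.198 + 0.1292×262.630 = 69.9429 per 1,000.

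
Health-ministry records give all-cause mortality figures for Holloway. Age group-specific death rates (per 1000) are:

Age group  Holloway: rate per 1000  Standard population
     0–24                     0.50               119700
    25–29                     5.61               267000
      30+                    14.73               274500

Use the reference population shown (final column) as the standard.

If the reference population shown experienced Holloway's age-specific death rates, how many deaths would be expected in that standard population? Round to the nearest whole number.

5601

Expected deaths = Σ (standard pop × age-specific rate ÷ 1000)
= 119700×0.50/1000 + 267000×5.61/1000 + 274500×14.73/1000
= 59.85 + 1497.87 + 4043.39 = 5601.11.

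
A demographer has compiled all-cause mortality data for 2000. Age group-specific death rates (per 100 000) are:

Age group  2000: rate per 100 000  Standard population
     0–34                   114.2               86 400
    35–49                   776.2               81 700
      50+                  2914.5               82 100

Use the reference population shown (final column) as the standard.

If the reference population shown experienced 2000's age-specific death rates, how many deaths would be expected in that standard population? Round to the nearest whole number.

Expected deaths = Σ (standard pop × age-specific rate ÷ 100 000)
= 86 400×114.2/100 000 + 81 700×776.2/100 000 + 82 100×2914.5/100 000
= 98.67 + 634.16 + 2392.80 = 3125.63.

3126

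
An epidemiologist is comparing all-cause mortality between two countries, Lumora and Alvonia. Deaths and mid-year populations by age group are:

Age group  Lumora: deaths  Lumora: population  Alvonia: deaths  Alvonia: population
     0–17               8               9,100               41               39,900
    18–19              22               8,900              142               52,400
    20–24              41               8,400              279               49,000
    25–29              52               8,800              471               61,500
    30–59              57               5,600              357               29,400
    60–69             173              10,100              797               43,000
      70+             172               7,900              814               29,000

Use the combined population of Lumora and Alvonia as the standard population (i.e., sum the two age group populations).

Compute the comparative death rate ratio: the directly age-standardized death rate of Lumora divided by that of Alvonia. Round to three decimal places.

Age-specific rates per 1,000 for Lumora: 0.879, 2.472, 4.881, 5.909, 10.179, 17.129, 21.772.
For Alvonia: 1.028, 2.710, 5.694, 7.659, 12.143, 18.535, 28.069.
Combined standard total = 363,000; weights = 0.1350, 0.1689, 0.1581, 0.1937, 0.0964, 0.1463, 0.1017.
Lumora: 0.1350×0.879 + 0.1689×2.472 + 0.1581×4.881 + 0.1937×5.909 + 0.0964×10.179 + 0.1463×17.129 + 0.1017×21.772 = 8.1525 per 1,000.
Alvonia: 0.1350×1.028 + 0.1689×2.710 + 0.1581×5.694 + 0.1937×7.659 + 0.0964×12.143 + 0.1463×18.535 + 0.1017×28.069 = 9.7153 per 1,000.
Ratio = 8.1525 ÷ 9.7153 = 0.83914.

0.839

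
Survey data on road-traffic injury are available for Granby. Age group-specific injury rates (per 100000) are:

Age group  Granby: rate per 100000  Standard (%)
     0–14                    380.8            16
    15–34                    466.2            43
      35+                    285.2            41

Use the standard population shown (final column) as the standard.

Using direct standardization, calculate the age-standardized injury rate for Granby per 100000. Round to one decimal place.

378.3

Standard weights: 0.16, 0.43, 0.41.
Standardized rate: 0.1600×380.8 + 0.4300×466.2 + 0.4100×285.2 = 378.3260 per 100000.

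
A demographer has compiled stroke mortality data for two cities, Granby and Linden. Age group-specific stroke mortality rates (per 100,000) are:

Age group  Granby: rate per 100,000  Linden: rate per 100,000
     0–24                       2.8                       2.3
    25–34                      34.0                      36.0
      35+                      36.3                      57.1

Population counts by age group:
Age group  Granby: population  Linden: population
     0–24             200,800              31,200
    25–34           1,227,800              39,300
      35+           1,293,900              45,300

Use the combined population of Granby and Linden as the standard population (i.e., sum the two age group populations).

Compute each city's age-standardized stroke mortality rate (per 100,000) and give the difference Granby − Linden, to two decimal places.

Combined standard total = 2,838,300; weights = 0.0817, 0.4464, 0.4718.
Granby: 0.0817×2.8 + 0.4464×34.0 + 0.4718×36.3 = 32.5350 per 100,000.
Linden: 0.0817×2.3 + 0.4464×36.0 + 0.4718×57.1 = 43.2010 per 100,000.
Difference = 32.5350 − 43.2010 = -10.6661.

-10.67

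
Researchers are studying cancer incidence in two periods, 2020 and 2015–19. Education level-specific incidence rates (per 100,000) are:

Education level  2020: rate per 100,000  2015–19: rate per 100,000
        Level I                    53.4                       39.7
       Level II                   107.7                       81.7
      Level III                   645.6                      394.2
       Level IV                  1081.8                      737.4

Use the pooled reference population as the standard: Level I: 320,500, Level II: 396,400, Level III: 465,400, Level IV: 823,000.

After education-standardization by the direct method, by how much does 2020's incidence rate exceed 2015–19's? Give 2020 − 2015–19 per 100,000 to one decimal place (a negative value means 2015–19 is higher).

207.0

Standard total = 2,005,300; weights = 0.1598, 0.1977, 0.2321, 0.4104.
2020: 0.1598×53.4 + 0.1977×107.7 + 0.2321×645.6 + 0.4104×1081.8 = 623.6427 per 100,000.
2015–19: 0.1598×39.7 + 0.1977×81.7 + 0.2321×394.2 + 0.4104×737.4 = 416.6213 per 100,000.
Difference = 623.6427 − 416.6213 = 207.0214.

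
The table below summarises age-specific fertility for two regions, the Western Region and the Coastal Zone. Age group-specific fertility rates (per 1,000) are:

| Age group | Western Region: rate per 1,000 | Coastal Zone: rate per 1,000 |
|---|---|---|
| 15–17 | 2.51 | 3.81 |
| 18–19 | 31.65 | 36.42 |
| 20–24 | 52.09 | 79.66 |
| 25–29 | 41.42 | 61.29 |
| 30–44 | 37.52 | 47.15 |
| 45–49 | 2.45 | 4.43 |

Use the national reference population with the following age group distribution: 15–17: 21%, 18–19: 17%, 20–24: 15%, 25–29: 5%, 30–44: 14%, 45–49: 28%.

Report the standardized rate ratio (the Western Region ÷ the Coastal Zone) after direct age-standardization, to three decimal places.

0.728

Standard weights: 0.21, 0.17, 0.15, 0.05, 0.14, 0.28.
The Western Region: 0.2100×2.51 + 0.1700×31.65 + 0.1500×52.09 + 0.0500×41.42 + 0.1400×37.52 + 0.2800×2.45 = 21.7309 per 1,000.
The Coastal Zone: 0.2100×3.81 + 0.1700×36.42 + 0.1500×79.66 + 0.0500×61.29 + 0.1400×47.15 + 0.2800×4.43 = 29.8464 per 1,000.
Ratio = 21.7309 ÷ 29.8464 = 0.72809.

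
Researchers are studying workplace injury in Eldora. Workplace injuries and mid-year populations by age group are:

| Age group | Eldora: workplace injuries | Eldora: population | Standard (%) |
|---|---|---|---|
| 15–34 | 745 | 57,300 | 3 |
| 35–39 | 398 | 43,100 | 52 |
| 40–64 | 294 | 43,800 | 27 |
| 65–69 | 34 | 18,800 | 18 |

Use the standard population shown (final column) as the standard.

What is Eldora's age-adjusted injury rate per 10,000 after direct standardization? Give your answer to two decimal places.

Age-specific rates per 10,000 for Eldora: 130.02, 92.34, 67.12, 18.09.
Standard weights: 0.03, 0.52, 0.27, 0.18.
Standardized rate: 0.0300×130.02 + 0.5200×92.34 + 0.2700×67.12 + 0.1800×18.09 = 73.2977 per 10,000.

73.30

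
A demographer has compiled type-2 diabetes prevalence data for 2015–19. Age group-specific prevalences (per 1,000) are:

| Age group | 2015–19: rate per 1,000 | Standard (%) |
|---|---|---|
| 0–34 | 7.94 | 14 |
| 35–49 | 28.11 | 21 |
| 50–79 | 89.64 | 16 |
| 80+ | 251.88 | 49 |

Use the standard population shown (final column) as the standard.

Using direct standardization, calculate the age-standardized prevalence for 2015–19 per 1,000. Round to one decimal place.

Standard weights: 0.14, 0.21, 0.16, 0.49.
Standardized rate: 0.1400×7.94 + 0.2100×28.11 + 0.1600×89.64 + 0.4900×251.88 = 144.7783 per 1,000.

144.8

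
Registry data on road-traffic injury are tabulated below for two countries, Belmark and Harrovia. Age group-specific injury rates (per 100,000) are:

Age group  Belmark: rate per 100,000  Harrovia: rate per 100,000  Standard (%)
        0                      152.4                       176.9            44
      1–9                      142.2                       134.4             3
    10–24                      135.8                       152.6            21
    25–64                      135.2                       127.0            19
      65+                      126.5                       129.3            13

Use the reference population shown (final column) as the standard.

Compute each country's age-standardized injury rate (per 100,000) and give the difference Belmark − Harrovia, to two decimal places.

Standard weights: 0.44, 0.03, 0.21, 0.19, 0.13.
Belmark: 0.4400×152.4 + 0.0300×142.2 + 0.2100×135.8 + 0.1900×135.2 + 0.1300×126.5 = 141.9730 per 100,000.
Harrovia: 0.4400×176.9 + 0.0300×134.4 + 0.2100×152.6 + 0.1900×127.0 + 0.1300×129.3 = 154.8530 per 100,000.
Difference = 141.9730 − 154.8530 = -12.8800.

-12.88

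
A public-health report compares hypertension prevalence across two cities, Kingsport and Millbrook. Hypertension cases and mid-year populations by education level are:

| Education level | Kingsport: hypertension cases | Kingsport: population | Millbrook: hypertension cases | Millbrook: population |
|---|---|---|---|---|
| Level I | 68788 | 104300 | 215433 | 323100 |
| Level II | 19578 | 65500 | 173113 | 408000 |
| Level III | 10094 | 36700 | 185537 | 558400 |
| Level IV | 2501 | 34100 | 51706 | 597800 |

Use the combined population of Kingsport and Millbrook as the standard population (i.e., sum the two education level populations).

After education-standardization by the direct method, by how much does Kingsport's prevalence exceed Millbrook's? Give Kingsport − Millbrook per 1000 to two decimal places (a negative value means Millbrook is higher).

-49.27

Education-specific rates per 1000 for Kingsport: 659.521, 298.901, 275.041, 73.343.
For Millbrook: 666.769, 424.297, 332.265, 86.494.
Combined standard total = 2127900; weights = 0.2009, 0.2225, 0.2797, 0.2970.
Kingsport: 0.2009×659.521 + 0.2225×298.901 + 0.2797×275.041 + 0.2970×73.343 = 297.6789 per 1000.
Millbrook: 0.2009×666.769 + 0.2225×424.297 + 0.2797×332.265 + 0.2970×86.494 = 346.9468 per 1000.
Difference = 297.6789 − 346.9468 = -49.2678.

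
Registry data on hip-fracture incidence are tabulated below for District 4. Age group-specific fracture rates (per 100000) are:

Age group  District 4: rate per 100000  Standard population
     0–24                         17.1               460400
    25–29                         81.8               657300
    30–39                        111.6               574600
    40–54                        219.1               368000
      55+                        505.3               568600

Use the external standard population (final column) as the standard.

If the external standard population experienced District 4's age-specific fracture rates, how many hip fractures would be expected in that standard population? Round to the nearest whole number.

Expected hip fractures = Σ (standard pop × age-specific rate ÷ 100000)
= 460400×17.1/100000 + 657300×81.8/100000 + 574600×111.6/100000 + 368000×219.1/100000 + 568600×505.3/100000
= 78.73 + 537.67 + 641.25 + 806.29 + 2873.14 = 4937.08.

4937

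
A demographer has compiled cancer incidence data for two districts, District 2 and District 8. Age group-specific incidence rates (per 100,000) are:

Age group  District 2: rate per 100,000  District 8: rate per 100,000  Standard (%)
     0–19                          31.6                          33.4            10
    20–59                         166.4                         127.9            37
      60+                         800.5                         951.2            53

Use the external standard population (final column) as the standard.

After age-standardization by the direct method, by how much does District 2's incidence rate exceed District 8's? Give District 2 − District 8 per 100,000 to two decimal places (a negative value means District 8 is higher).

Standard weights: 0.10, 0.37, 0.53.
District 2: 0.1000×31.6 + 0.3700×166.4 + 0.5300×800.5 = 488.9930 per 100,000.
District 8: 0.1000×33.4 + 0.3700×127.9 + 0.5300×951.2 = 554.7990 per 100,000.
Difference = 488.9930 − 554.7990 = -65.8060.

-65.81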